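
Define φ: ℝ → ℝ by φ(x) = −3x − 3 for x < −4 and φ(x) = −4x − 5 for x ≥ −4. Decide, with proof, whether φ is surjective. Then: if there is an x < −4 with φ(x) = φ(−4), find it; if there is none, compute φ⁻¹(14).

Both pieces are strictly decreasing (slopes −3 and −4), so each is injective on its own interval.
The left piece maps (−∞, −4) onto (9, ∞); the right piece maps [−4, ∞) onto (−∞, 11].
The union (9, ∞) ∪ (−∞, 11] covers ℝ, so φ is surjective.
For the follow-up: the images overlap, so an x < −4 with φ(x) = φ(−4) exists. φ(−4) = 11; solving −3x − 3 = 11 for x < −4 gives x = (11 + 3)/(−3) = −14/3.

-14/3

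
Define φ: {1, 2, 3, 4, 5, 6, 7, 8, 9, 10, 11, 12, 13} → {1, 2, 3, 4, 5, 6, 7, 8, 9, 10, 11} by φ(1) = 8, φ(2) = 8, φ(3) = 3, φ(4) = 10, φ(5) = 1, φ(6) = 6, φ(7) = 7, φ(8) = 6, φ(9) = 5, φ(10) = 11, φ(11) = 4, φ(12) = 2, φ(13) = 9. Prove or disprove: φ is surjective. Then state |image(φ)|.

11

Every element of the codomain has a preimage: 1 = φ(5), 2 = φ(12), 3 = φ(3), 4 = φ(11), 5 = φ(9), 6 = φ(6), 7 = φ(7), 8 = φ(1), 9 = φ(13), 10 = φ(4), 11 = φ(10).
Hence φ is surjective.
The image of φ is {1, 2, 3, 4, 5, 6, 7, 8, 9, 10, 11}, which has 11 elements.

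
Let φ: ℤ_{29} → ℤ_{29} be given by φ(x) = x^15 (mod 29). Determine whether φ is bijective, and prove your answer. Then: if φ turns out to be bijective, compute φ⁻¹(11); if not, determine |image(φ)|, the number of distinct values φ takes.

18

Since 29 is prime, the nonzero elements of ℤ_{29} form a cyclic group of order 28.
As gcd(15, 28) = 1, raising to the 15th power is a bijection on this group: if x_1^15 ≡ x_2^15 then (x_1x_2^{−1})^15 = 1, and the only element of order dividing gcd(15, 28) = 1 is 1, so x_1 = x_2.
With φ(0) = 0 this makes φ injective on all of ℤ_{29}, hence bijective (finite equal-size domain and codomain). In particular φ is bijective.
Since φ is bijective, we find the preimage of 11. The inverse of x ↦ x^15 on (ℤ_{29})^× is x ↦ x^15, because 15·15 = 225 = 8·28 + 1 ≡ 1 (mod 28) and x^{28} = 1 for x ≠ 0 (Fermat). So φ⁻¹(11) = 11^15 mod 29.
Repeated squaring mod 29: 11^1 ≡ 11, 11^2 ≡ 11² = 121 ≡ 5, 11^4 ≡ 5² = 25, 11^8 ≡ 25² = 625 ≡ 16. Since 15 = 8 + 4 + 2 + 1, 11^15 ≡ 16·25·5·11: 16·25 = 400 ≡ 23, then 23·5 = 115 ≡ 28, then 28·11 = 308 ≡ 18. So 11^15 ≡ 18 (mod 29).
Hence φ⁻¹(11) = 18.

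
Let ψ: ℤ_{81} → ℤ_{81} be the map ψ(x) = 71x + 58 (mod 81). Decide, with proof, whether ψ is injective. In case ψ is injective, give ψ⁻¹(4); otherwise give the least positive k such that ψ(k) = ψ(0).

Suppose ψ(u) = ψ(v) in ℤ_{81}. Then 71u + 58 ≡ 71v + 58 (mod 81), thus 71(u − v) ≡ 0 (mod 81).
Since gcd(71, 81) = 1, 71 is invertible modulo 81, therefore u − v ≡ 0 (mod 81), i.e. u = v.
Therefore ψ is injective.
We now compute 71⁻¹ mod 81 explicitly. Euclid's algorithm: 81 = 1·71 + 10, 71 = 7·10 + 1; back-substituting gives 1 = 8·71 − 7·81, so 71⁻¹ ≡ 8 (mod 81).
Since ψ is injective, we find ψ⁻¹(4): we need 71x ≡ 4 − 58 ≡ 27 (mod 81). Using 71⁻¹ = 8: x ≡ 8·27 = 216 = 2·81 + 54, so x = 54.
Check: ψ(54) = 71·54 + 58 = 3892 = 48·81 + 4 ≡ 4 (mod 81).

54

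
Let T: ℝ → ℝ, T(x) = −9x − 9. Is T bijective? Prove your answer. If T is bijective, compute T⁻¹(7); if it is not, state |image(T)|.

Suppose T(a) = T(b). Then −9a − 9 = −9b − 9, thus −9a = −9b, thus a = b.
For any y ∈ ℝ, x = (y + 9)/(−9) satisfies T(x) = y.
Thus T is bijective.
Since T is bijective, we compute T⁻¹(7) = (7 + 9)/(−9) = −16/9.

-16/9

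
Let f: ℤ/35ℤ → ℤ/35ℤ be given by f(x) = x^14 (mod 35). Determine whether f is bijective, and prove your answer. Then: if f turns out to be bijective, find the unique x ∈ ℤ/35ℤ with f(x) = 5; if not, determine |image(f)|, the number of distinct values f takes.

f(1) = 1^14 = 1.
f(6): Repeated squaring mod 35: 6^1 ≡ 6, 6^2 ≡ 6² = 36 ≡ 1, 6^4 ≡ 1² = 1, 6^8 ≡ 1² = 1. Since 14 = 8 + 4 + 2, 6^14 ≡ 1·1·1: 1·1 = 1, then 1·1 = 1. So 6^14 ≡ 1 (mod 35).
So f(1) = f(6) = 1 while 1 ≠ 6, therefore f is not injective, hence not bijective.
Since f is not bijective, we determine |image(f)|. Computing x^14 mod 35 for each x (by repeated squaring, reducing mod 35 at every step), the values f(0), f(1), …, f(34) are: 0, 1, 4, 9, 16, 25, 1, 14, 29, 11, 30, 16, 4, 29, 21, 15, 11, 9, 9, 11, 15, 21, 29, 4, 16, 30, 11, 29, 14, 1, 25, 16, 9, 4, 1.
The distinct values are {0, 1, 4, 9, 11, 14, 15, 16, 21, 25, 29, 30}; there are 12 of them.

12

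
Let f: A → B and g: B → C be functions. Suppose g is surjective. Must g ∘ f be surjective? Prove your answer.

not surjective

No. Take A = {0}, B = C = {0, 1, 2, 3, 4}, f(0) = 0, and g = identity (surjective).
Then (g ∘ f)(0) = 0, and 4 ∈ C has no preimage under g ∘ f, so g ∘ f is not surjective.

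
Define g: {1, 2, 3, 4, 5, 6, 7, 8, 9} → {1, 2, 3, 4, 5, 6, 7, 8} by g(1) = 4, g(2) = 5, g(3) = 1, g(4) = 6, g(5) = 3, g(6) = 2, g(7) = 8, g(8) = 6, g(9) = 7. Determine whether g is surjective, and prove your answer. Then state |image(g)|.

Every element of the codomain has a preimage: 1 = g(3), 2 = g(6), 3 = g(5), 4 = g(1), 5 = g(2), 6 = g(4), 7 = g(9), 8 = g(7).
Therefore g is surjective.
The image of g is {1, 2, 3, 4, 5, 6, 7, 8}, which has 8 elements.

8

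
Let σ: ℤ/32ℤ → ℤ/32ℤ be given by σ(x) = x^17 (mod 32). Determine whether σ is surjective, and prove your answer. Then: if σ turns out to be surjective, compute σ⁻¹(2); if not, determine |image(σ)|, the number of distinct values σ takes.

17

σ(0) = 0^17 = 0.
σ(2): Repeated squaring mod 32: 2^1 ≡ 2, 2^2 ≡ 2² = 4, 2^4 ≡ 4² = 16, 2^8 ≡ 16² = 256 ≡ 0, 2^16 ≡ 0² = 0. Since 17 = 16 + 1, 2^17 ≡ 0·2: 0·2 = 0. So 2^17 ≡ 0 (mod 32).
So σ(0) = σ(2) = 0 while 0 ≠ 2, hence σ is not injective.
A non-injective map from the 32-element set ℤ/32ℤ to itself takes at most 31 distinct values, so it cannot be surjective. So σ is not surjective.
Since σ is not surjective, we determine |image(σ)|. Computing x^17 mod 32 for each x (by repeated squaring, reducing mod 32 at every step), the values σ(0), σ(1), …, σ(31) are: 0, 1, 0, 3, 0, 5, 0, 7, 0, 9, 0, 11, 0, 13, 0, 15, 0, 17, 0, 19, 0, 21, 0, 23, 0, 25, 0, 27, 0, 29, 0, 31.
The distinct values are {0, 1, 3, 5, 7, 9, 11, 13, 15, 17, 19, 21, 23, 25, 27, 29, 31}; there are 17 of them.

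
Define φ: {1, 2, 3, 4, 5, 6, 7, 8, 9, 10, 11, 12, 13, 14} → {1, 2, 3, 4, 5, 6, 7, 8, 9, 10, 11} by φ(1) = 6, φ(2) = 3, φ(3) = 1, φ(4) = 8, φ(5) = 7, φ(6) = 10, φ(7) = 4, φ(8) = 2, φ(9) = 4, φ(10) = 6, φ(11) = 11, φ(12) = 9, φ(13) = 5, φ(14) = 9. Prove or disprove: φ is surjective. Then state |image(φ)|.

11

Every element of the codomain has a preimage: 1 = φ(3), 2 = φ(8), 3 = φ(2), 4 = φ(7), 5 = φ(13), 6 = φ(1), 7 = φ(5), 8 = φ(4), 9 = φ(12), 10 = φ(6), 11 = φ(11).
So φ is surjective.
The image of φ is {1, 2, 3, 4, 5, 6, 7, 8, 9, 10, 11}, which has 11 elements.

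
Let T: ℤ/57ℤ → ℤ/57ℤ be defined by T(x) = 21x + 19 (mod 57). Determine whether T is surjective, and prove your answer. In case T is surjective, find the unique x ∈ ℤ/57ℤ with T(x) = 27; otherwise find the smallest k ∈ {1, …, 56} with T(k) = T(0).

19

Since gcd(21, 57) = 3, we have 21x ≡ 0 (mod 3) for all x, so T(x) ≡ 1 (mod 3).
But 0 ≢ 1 (mod 3), so 0 ∈ ℤ/57ℤ has no preimage. Thus T is not surjective.
Since T is not surjective, we find the least positive k with T(k) = T(0): this means 21k ≡ 0 (mod 57), i.e. 57 ∣ 21k. Since gcd(21, 57) = 3, dividing through by 3 this holds exactly when 19 ∣ 7k, and as gcd(7, 19) = 1, exactly when 19 ∣ k.
The smallest positive such k is 19.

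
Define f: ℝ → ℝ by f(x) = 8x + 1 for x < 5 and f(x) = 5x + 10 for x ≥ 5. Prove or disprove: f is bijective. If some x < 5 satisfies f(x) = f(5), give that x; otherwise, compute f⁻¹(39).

Both pieces are strictly increasing (slopes 8 and 5), so each is injective on its own interval.
The left piece maps (−∞, 5) onto (−∞, 41); the right piece maps [5, ∞) onto [35, ∞).
These images overlap. In particular f(5) = 35 (right piece), and solving 8x + 1 = 35 on the left piece gives x = 17/4 < 5.
So f(17/4) = f(5) with 17/4 ≠ 5, and f is not injective, hence not bijective. This x = 17/4 is the requested value below 5.

17/4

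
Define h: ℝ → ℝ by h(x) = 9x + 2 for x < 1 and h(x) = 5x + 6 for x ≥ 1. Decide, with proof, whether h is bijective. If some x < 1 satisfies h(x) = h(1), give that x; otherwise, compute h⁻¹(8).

Both pieces are strictly increasing (slopes 9 and 5), so each is injective on its own interval.
The left piece maps (−∞, 1) onto (−∞, 11); the right piece maps [1, ∞) onto [11, ∞).
Since 11 = 11, the images partition ℝ: h is injective and surjective, hence bijective.
Because the two images are disjoint, no x < 1 has h(x) = h(1), so we compute h⁻¹(8): 8 lies in (−∞, 11), so solve 9x + 2 = 8: x = (8 − 2)/9 = 2/3.

2/3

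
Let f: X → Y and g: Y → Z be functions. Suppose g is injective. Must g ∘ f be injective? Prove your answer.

not injective

No. Take X = {0, 1}, Y = Z = {0, 1, 2}, f(0) = f(1) = 0, and g = identity (injective).
Then (g ∘ f)(0) = (g ∘ f)(1) = 0 with 0 ≠ 1, so g ∘ f is not injective.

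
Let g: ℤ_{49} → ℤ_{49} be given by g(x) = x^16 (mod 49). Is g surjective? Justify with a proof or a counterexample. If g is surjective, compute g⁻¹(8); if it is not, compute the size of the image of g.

22

g(0) = 0^16 = 0.
g(7): Repeated squaring mod 49: 7^1 ≡ 7, 7^2 ≡ 7² = 49 ≡ 0, 7^4 ≡ 0² = 0, 7^8 ≡ 0² = 0, 7^16 ≡ 0² = 0. So 7^16 ≡ 0 (mod 49).
So g(0) = g(7) = 0 while 0 ≠ 7, so g is not injective.
A non-injective map from the 49-element set ℤ_{49} to itself takes at most 48 distinct values, so it cannot be surjective. So g is not surjective.
Since g is not surjective, we determine |image(g)|. Computing x^16 mod 49 for each x (by repeated squaring, reducing mod 49 at every step), the values g(0), g(1), …, g(48) are: 0, 1, 23, 25, 39, 9, 36, 0, 15, 37, 11, 4, 44, 22, 0, 29, 2, 46, 18, 30, 8, 0, 43, 16, 32, 32, 16, 43, 0, 8, 30, 18, 46, 2, 29, 0, 22, 44, 4, 11, 37, 15, 0, 36, 9, 39, 25, 23, 1.
The distinct values are {0, 1, 2, 4, 8, 9, 11, 15, 16, 18, 22, 23, 25, 29, 30, 32, 36, 37, 39, 43, 44, 46}; there are 22 of them.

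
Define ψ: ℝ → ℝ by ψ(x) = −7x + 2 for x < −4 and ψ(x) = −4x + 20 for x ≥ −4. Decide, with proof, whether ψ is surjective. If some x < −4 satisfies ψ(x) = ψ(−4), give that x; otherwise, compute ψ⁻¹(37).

Both pieces are strictly decreasing (slopes −7 and −4), so each is injective on its own interval.
The left piece maps (−∞, −4) onto (30, ∞); the right piece maps [−4, ∞) onto (−∞, 36].
The union (30, ∞) ∪ (−∞, 36] covers ℝ, so ψ is surjective.
For the follow-up: the images overlap, so an x < −4 with ψ(x) = ψ(−4) exists. ψ(−4) = 36; solving −7x + 2 = 36 for x < −4 gives x = (36 − 2)/(−7) = −34/7.

-34/7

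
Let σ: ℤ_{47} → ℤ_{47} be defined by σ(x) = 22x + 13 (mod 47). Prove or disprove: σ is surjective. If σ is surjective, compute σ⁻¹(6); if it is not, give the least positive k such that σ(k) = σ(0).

36

Since gcd(22, 47) = 1, 22 is invertible modulo 47. Euclid's algorithm: 47 = 2·22 + 3, 22 = 7·3 + 1; back-substituting gives 1 = 15·22 − 7·47, so 22⁻¹ ≡ 15 (mod 47).
Then y ↦ 15(y − 13) is a two-sided inverse to σ, so every y ∈ ℤ_{47} has a preimage.
Thus σ is surjective.
Since σ is surjective, we compute σ⁻¹(6): solve 22x + 13 ≡ 6 (mod 47), i.e. 22x ≡ 40 (mod 47).
Multiplying by 22⁻¹ = 15 gives x ≡ 15·40 = 600 = 12·47 + 36 ≡ 36 (mod 47).
Check: σ(36) = 22·36 + 13 = 805 = 17·47 + 6 ≡ 6 (mod 47).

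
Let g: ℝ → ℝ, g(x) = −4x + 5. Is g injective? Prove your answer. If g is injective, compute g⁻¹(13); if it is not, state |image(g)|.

-2

Suppose g(s) = g(t). Then −4s + 5 = −4t + 5, so −4s = −4t, thus s = t.
Therefore g is injective.
Since g is injective, we compute g⁻¹(13) = (13 − 5)/(−4) = −2.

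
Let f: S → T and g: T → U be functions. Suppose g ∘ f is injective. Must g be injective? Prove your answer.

not injective

No. Take S = {0, 1, 2}, T = {0, 1, 2, 3, 4, 5}, U = {0, 1, 2, 3, 4, 5}, f(a) = a for each a ∈ S, and g(b) = 4 if b ∈ {4, 5} else g(b) = b.
Then g ∘ f = f is injective (S ⊂ T and f is the inclusion), but g(4) = g(5) = 4 with 4 ≠ 5, so g is not injective.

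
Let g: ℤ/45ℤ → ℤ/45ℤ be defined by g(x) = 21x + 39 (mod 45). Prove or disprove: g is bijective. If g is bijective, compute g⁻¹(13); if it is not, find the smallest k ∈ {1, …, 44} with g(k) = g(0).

15

We have gcd(21, 45) = 3 > 1. Taking u = 0 and v = 15: g(0) = 39 and g(15) = 21·15 + 39 = 354 ≡ 39 (mod 45).
So g(0) = g(15) while 0 ≠ 15, so g is not injective, hence not bijective.
Since g is not bijective, we find the least positive k with g(k) = g(0): this means 21k ≡ 0 (mod 45), i.e. 45 ∣ 21k. Since gcd(21, 45) = 3, dividing through by 3 this holds exactly when 15 ∣ 7k, and as gcd(7, 15) = 1, exactly when 15 ∣ k.
The smallest positive such k is 15.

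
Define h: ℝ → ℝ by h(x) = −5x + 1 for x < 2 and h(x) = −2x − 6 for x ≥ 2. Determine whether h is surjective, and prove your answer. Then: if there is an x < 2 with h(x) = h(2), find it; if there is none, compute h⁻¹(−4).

Both pieces are strictly decreasing (slopes −5 and −2), so each is injective on its own interval.
The left piece maps (−∞, 2) onto (−9, ∞); the right piece maps [2, ∞) onto (−∞, −10].
The union (−9, ∞) ∪ (−∞, −10] omits the interval between −9 and −10; in particular −9 has no preimage. So h is not surjective.
Because the two images are disjoint, no x < 2 has h(x) = h(2), so we compute h⁻¹(−4): −4 lies in (−9, ∞), so solve −5x + 1 = −4: x = (−4 − 1)/(−5) = 1.

1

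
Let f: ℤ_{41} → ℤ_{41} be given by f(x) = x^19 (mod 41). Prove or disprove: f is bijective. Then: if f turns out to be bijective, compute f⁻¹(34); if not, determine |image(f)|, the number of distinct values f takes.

6

Since 41 is prime, the nonzero elements of ℤ_{41} form a cyclic group of order 40.
As gcd(19, 40) = 1, raising to the 19th power is a bijection on this group: if a^19 ≡ b^19 then (ab^{−1})^19 = 1, and the only element of order dividing gcd(19, 40) = 1 is 1, so a = b.
With f(0) = 0 this makes f injective on all of ℤ_{41}, hence bijective (finite equal-size domain and codomain). In particular f is bijective.
Since f is bijective, we find the preimage of 34. The inverse of x ↦ x^19 on (ℤ_{41})^× is x ↦ x^19, because 19·19 = 361 = 9·40 + 1 ≡ 1 (mod 40) and x^{40} = 1 for x ≠ 0 (Fermat). So f⁻¹(34) = 34^19 mod 41.
Repeated squaring mod 41: 34^1 ≡ 34, 34^2 ≡ 34² = 1156 ≡ 8, 34^4 ≡ 8² = 64 ≡ 23, 34^8 ≡ 23² = 529 ≡ 37, 34^16 ≡ 37² = 1369 ≡ 16. Since 19 = 16 + 2 + 1, 34^19 ≡ 16·8·34: 16·8 = 128 ≡ 5, then 5·34 = 170 ≡ 6. So 34^19 ≡ 6 (mod 41).
Hence f⁻¹(34) = 6.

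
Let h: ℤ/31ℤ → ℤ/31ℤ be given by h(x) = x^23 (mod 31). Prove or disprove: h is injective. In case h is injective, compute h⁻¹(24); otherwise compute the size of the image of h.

Since 31 is prime, the nonzero elements of ℤ/31ℤ form a cyclic group of order 30.
As gcd(23, 30) = 1, raising to the 23rd power is a bijection on this group: if u^23 ≡ v^23 then (uv^{−1})^23 = 1, and the only element of order dividing gcd(23, 30) = 1 is 1, so u = v.
With h(0) = 0 this makes h injective on all of ℤ/31ℤ, hence bijective (finite equal-size domain and codomain). In particular h is injective.
Since h is injective, we find the preimage of 24. The inverse of x ↦ x^23 on (ℤ/31ℤ)^× is x ↦ x^17, because 23·17 = 391 = 13·30 + 1 ≡ 1 (mod 30) and x^{30} = 1 for x ≠ 0 (Fermat). So h⁻¹(24) = 24^17 mod 31.
Repeated squaring mod 31: 24^1 ≡ 24, 24^2 ≡ 24² = 576 ≡ 18, 24^4 ≡ 18² = 324 ≡ 14, 24^8 ≡ 14² = 196 ≡ 10, 24^16 ≡ 10² = 100 ≡ 7. Since 17 = 16 + 1, 24^17 ≡ 7·24: 7·24 = 168 ≡ 13. So 24^17 ≡ 13 (mod 31).
Hence h⁻¹(24) = 13.

13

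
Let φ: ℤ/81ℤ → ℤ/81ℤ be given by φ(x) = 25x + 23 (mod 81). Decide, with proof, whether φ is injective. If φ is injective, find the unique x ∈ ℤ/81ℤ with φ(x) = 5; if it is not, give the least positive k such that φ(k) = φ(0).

9

By definition, φ is injective when φ(u) = φ(v) forces u = v.
Suppose φ(u) = φ(v) in ℤ/81ℤ. Then 25u + 23 ≡ 25v + 23 (mod 81), so 25(u − v) ≡ 0 (mod 81).
Since gcd(25, 81) = 1, 25 is invertible modulo 81, therefore u − v ≡ 0 (mod 81), i.e. u = v.
Hence φ is injective.
We now compute 25⁻¹ mod 81 explicitly. Euclid's algorithm: 81 = 3·25 + 6, 25 = 4·6 + 1; back-substituting gives 1 = 13·25 − 4·81, so 25⁻¹ ≡ 13 (mod 81).
Since φ is injective, we compute φ⁻¹(5): solve 25x + 23 ≡ 5 (mod 81), i.e. 25x ≡ 63 (mod 81).
Multiplying by 25⁻¹ = 13 gives x ≡ 13·63 = 819 = 10·81 + 9 ≡ 9 (mod 81).
Check: φ(9) = 25·9 + 23 = 248 = 3·81 + 5 ≡ 5 (mod 81).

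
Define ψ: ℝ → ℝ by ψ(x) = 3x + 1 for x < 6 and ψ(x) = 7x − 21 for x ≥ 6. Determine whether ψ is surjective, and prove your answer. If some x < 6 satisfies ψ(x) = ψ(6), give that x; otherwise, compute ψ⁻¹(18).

Both pieces are strictly increasing (slopes 3 and 7), so each is injective on its own interval.
The left piece maps (−∞, 6) onto (−∞, 19); the right piece maps [6, ∞) onto [21, ∞).
The union (−∞, 19) ∪ [21, ∞) omits the interval between 19 and 21; in particular 19 has no preimage. So ψ is not surjective.
Because the two images are disjoint, no x < 6 has ψ(x) = ψ(6), so we compute ψ⁻¹(18): 18 lies in (−∞, 19), so solve 3x + 1 = 18: x = (18 − 1)/3 = 17/3.

17/3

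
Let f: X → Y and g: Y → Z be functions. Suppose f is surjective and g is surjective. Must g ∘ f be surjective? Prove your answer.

Let c ∈ Z. Since g is surjective, there is b ∈ Y with g(b) = c. Since f is surjective, there is a ∈ X with f(a) = b.
Then (g ∘ f)(a) = g(b) = c. Thus g ∘ f is surjective.

surjective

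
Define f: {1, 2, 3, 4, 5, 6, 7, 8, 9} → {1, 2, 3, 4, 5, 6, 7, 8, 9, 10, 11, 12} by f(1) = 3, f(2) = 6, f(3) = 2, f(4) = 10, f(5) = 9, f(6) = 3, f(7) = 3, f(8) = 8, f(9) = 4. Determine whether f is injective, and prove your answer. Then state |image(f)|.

f(1) = 3 = f(6) with 1 ≠ 6, so f is not injective.
The image of f is {2, 3, 4, 6, 8, 9, 10}, which has 7 elements.

7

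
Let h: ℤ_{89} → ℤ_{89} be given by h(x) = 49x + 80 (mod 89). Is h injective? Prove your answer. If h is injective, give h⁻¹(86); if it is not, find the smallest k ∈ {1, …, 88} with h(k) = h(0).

Recall that h is injective if h(x_1) = h(x_2) implies x_1 = x_2.
If h(x_1) = h(x_2), then 49x_1 ≡ 49x_2 (mod 89). Because gcd(49, 89) = 1, we may cancel 49 to get x_1 ≡ x_2 (mod 89).
Thus h is injective.
We now compute 49⁻¹ mod 89 explicitly. Euclid's algorithm: 89 = 1·49 + 40, 49 = 1·40 + 9, 40 = 4·9 + 4, 9 = 2·4 + 1; back-substituting gives 1 = 20·49 − 11·89, so 49⁻¹ ≡ 20 (mod 89).
Since h is injective, we compute h⁻¹(86): solve 49x + 80 ≡ 86 (mod 89), i.e. 49x ≡ 6 (mod 89).
Multiplying by 49⁻¹ = 20 gives x ≡ 20·6 = 120 = 1·89 + 31 ≡ 31 (mod 89).
Check: h(31) = 49·31 + 80 = 1599 = 17·89 + 86 ≡ 86 (mod 89).

31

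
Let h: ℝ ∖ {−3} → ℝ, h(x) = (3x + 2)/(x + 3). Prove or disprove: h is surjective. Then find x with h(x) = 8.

-22/5

If h(x) = 3, cross-multiplying gives 1(3x + 2) = 3(x + 3), which simplifies to 2 = 9 — false.  So 3 has no preimage and h is not surjective.
Solving h(x) = 8: cross-multiplying gives 3x + 2 = 8(x + 3), which rearranges to −5x = 22, so x = −22/5.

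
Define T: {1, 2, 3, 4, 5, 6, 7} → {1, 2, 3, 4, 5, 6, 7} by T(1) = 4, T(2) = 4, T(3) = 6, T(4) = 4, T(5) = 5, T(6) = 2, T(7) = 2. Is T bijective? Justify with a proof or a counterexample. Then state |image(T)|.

4

T(1) = 4 = T(2) with 1 ≠ 2, so T is not injective, hence not bijective.
The image of T is {2, 4, 5, 6}, which has 4 elements.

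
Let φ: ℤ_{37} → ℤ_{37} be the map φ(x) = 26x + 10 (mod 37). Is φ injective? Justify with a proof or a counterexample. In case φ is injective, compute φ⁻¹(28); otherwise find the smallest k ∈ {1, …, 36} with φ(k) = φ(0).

32

Recall: injectivity means: for all a, b in the domain, φ(a) = φ(b) implies a = b.
If φ(a) = φ(b), then 26a ≡ 26b (mod 37). Because gcd(26, 37) = 1, we may cancel 26 to get a ≡ b (mod 37).
Therefore φ is injective.
We now compute 26⁻¹ mod 37 explicitly. Euclid's algorithm: 37 = 1·26 + 11, 26 = 2·11 + 4, 11 = 2·4 + 3, 4 = 1·3 + 1; back-substituting gives 1 = 10·26 − 7·37, so 26⁻¹ ≡ 10 (mod 37).
Since φ is injective, we find φ⁻¹(28): we need 26x ≡ 28 − 10 ≡ 18 (mod 37). Using 26⁻¹ = 10: x ≡ 10·18 = 180 = 4·37 + 32, so x = 32.
Check: φ(32) = 26·32 + 10 = 842 = 22·37 + 28 ≡ 28 (mod 37).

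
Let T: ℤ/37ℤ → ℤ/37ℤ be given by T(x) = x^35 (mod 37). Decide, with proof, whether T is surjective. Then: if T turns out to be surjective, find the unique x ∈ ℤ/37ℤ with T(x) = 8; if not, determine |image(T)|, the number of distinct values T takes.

14

Since 37 is prime, the nonzero elements of ℤ/37ℤ form a cyclic group of order 36.
As gcd(35, 36) = 1, raising to the 35th power is a bijection on this group: if s^35 ≡ t^35 then (st^{−1})^35 = 1, and the only element of order dividing gcd(35, 36) = 1 is 1, so s = t.
With T(0) = 0 this makes T injective on all of ℤ/37ℤ, hence bijective (finite equal-size domain and codomain). In particular T is surjective.
Since T is surjective, we find the preimage of 8. The inverse of x ↦ x^35 on (ℤ/37ℤ)^× is x ↦ x^35, because 35·35 = 1225 = 34·36 + 1 ≡ 1 (mod 36) and x^{36} = 1 for x ≠ 0 (Fermat). So T⁻¹(8) = 8^35 mod 37.
Repeated squaring mod 37: 8^1 ≡ 8, 8^2 ≡ 8² = 64 ≡ 27, 8^4 ≡ 27² = 729 ≡ 26, 8^8 ≡ 26² = 676 ≡ 10, 8^16 ≡ 10² = 100 ≡ 26, 8^32 ≡ 26² = 676 ≡ 10. Since 35 = 32 + 2 + 1, 8^35 ≡ 10·27·8: 10·27 = 270 ≡ 11, then 11·8 = 88 ≡ 14. So 8^35 ≡ 14 (mod 37).
Hence T⁻¹(8) = 14.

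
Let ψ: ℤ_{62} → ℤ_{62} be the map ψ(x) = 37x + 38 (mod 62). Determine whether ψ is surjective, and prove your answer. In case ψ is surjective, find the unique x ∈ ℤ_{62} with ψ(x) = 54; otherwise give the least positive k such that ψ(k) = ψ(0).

Since gcd(37, 62) = 1, 37 is invertible modulo 62. Euclid's algorithm: 62 = 1·37 + 25, 37 = 1·25 + 12, 25 = 2·12 + 1; back-substituting gives 1 = 57·37 − 34·62, so 37⁻¹ ≡ 57 (mod 62).
Then y ↦ 57(y − 38) is a two-sided inverse to ψ, so every y ∈ ℤ_{62} has a preimage.
So ψ is surjective.
Since ψ is surjective, we find ψ⁻¹(54): we need 37x ≡ 54 − 38 ≡ 16 (mod 62). Using 37⁻¹ = 57: x ≡ 57·16 = 912 = 14·62 + 44, so x = 44.
Check: ψ(44) = 37·44 + 38 = 1666 = 26·62 + 54 ≡ 54 (mod 62).

44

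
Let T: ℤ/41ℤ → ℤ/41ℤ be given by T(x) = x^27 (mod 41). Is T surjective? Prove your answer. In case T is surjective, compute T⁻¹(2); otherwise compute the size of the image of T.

8

Since 41 is prime, the nonzero elements of ℤ/41ℤ form a cyclic group of order 40.
As gcd(27, 40) = 1, raising to the 27th power is a bijection on this group: if u^27 ≡ v^27 then (uv^{−1})^27 = 1, and the only element of order dividing gcd(27, 40) = 1 is 1, so u = v.
With T(0) = 0 this makes T injective on all of ℤ/41ℤ, hence bijective (finite equal-size domain and codomain). In particular T is surjective.
Since T is surjective, we find the preimage of 2. The inverse of x ↦ x^27 on (ℤ/41ℤ)^× is x ↦ x^3, because 27·3 = 81 = 2·40 + 1 ≡ 1 (mod 40) and x^{40} = 1 for x ≠ 0 (Fermat). So T⁻¹(2) = 2^3 mod 41.
Repeated squaring mod 41: 2^1 ≡ 2, 2^2 ≡ 2² = 4. Since 3 = 2 + 1, 2^3 ≡ 4·2: 4·2 = 8. So 2^3 ≡ 8 (mod 41).
Hence T⁻¹(2) = 8.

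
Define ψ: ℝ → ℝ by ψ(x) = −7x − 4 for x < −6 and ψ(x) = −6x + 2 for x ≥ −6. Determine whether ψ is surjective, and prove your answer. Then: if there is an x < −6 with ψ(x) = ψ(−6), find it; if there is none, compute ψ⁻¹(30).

-14/3

Both pieces are strictly decreasing (slopes −7 and −6), so each is injective on its own interval.
The left piece maps (−∞, −6) onto (38, ∞); the right piece maps [−6, ∞) onto (−∞, 38].
These images together cover ℝ, so ψ is surjective.
Because the two images are disjoint, no x < −6 has ψ(x) = ψ(−6), so we compute ψ⁻¹(30): 30 lies in (−∞, 38], so solve −6x + 2 = 30: x = (30 − 2)/(−6) = −14/3.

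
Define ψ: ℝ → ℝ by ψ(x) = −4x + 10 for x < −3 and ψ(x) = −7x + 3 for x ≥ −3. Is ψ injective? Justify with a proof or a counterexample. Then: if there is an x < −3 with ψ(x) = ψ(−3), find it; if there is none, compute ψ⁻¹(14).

Both pieces are strictly decreasing (slopes −4 and −7), so each is injective on its own interval.
The left piece maps (−∞, −3) onto (22, ∞); the right piece maps [−3, ∞) onto (−∞, 24].
These images overlap. In particular ψ(−3) = 24 (right piece), and solving −4x + 10 = 24 on the left piece gives x = −7/2 < −3.
So ψ(−7/2) = ψ(−3) with −7/2 ≠ −3, and ψ is not injective. This x = −7/2 is the requested value below −3.

-7/2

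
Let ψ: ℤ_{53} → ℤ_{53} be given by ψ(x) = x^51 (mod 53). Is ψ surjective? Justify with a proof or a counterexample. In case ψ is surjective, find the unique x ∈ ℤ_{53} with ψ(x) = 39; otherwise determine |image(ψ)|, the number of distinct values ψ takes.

Since 53 is prime, the nonzero elements of ℤ_{53} form a cyclic group of order 52.
As gcd(51, 52) = 1, raising to the 51st power is a bijection on this group: if x_1^51 ≡ x_2^51 then (x_1x_2^{−1})^51 = 1, and the only element of order dividing gcd(51, 52) = 1 is 1, so x_1 = x_2.
With ψ(0) = 0 this makes ψ injective on all of ℤ_{53}, hence bijective (finite equal-size domain and codomain). In particular ψ is surjective.
Since ψ is surjective, we find the preimage of 39. The inverse of x ↦ x^51 on (ℤ_{53})^× is x ↦ x^51, because 51·51 = 2601 = 50·52 + 1 ≡ 1 (mod 52) and x^{52} = 1 for x ≠ 0 (Fermat). So ψ⁻¹(39) = 39^51 mod 53.
Repeated squaring mod 53: 39^1 ≡ 39, 39^2 ≡ 39² = 1521 ≡ 37, 39^4 ≡ 37² = 1369 ≡ 44, 39^8 ≡ 44² = 1936 ≡ 28, 39^16 ≡ 28² = 784 ≡ 42, 39^32 ≡ 42² = 1764 ≡ 15. Since 51 = 32 + 16 + 2 + 1, 39^51 ≡ 15·42·37·39: 15·42 = 630 ≡ 47, then 47·37 = 1739 ≡ 43, then 43·39 = 1677 ≡ 34. So 39^51 ≡ 34 (mod 53).
Hence ψ⁻¹(39) = 34.

34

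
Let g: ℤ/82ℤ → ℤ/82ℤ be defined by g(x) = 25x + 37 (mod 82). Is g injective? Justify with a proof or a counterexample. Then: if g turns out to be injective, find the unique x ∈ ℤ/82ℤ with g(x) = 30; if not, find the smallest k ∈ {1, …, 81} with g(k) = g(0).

Recall that g is injective when g(u) = g(v) forces u = v.
Suppose g(u) = g(v) in ℤ/82ℤ. Then 25u + 37 ≡ 25v + 37 (mod 82), hence 25(u − v) ≡ 0 (mod 82).
Since gcd(25, 82) = 1, 25 is invertible modulo 82, hence u − v ≡ 0 (mod 82), i.e. u = v.
Therefore g is injective.
We now compute 25⁻¹ mod 82 explicitly. Euclid's algorithm: 82 = 3·25 + 7, 25 = 3·7 + 4, 7 = 1·4 + 3, 4 = 1·3 + 1; back-substituting gives 1 = 23·25 − 7·82, so 25⁻¹ ≡ 23 (mod 82).
Since g is injective, we compute g⁻¹(30): solve 25x + 37 ≡ 30 (mod 82), i.e. 25x ≡ 75 (mod 82).
Multiplying by 25⁻¹ = 23 gives x ≡ 23·75 = 1725 = 21·82 + 3 ≡ 3 (mod 82).
Check: g(3) = 25·3 + 37 = 112 = 1·82 + 30 ≡ 30 (mod 82).

3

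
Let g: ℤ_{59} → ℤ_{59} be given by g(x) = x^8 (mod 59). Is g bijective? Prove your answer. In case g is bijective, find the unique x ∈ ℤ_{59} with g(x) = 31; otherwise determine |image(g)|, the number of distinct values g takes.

g(29): Repeated squaring mod 59: 29^1 ≡ 29, 29^2 ≡ 29² = 841 ≡ 15, 29^4 ≡ 15² = 225 ≡ 48, 29^8 ≡ 48² = 2304 ≡ 3. So 29^8 ≡ 3 (mod 59).
g(30): Repeated squaring mod 59: 30^1 ≡ 30, 30^2 ≡ 30² = 900 ≡ 15, 30^4 ≡ 15² = 225 ≡ 48, 30^8 ≡ 48² = 2304 ≡ 3. So 30^8 ≡ 3 (mod 59).
So g(29) = g(30) = 3 while 29 ≠ 30, therefore g is not injective, hence not bijective.
Since g is not bijective, we determine |image(g)|. Computing x^8 mod 59 for each x (by repeated squaring, reducing mod 59 at every step), the values g(0), g(1), …, g(58) are: 0, 1, 20, 12, 46, 45, 4, 29, 35, 26, 15, 22, 21, 25, 49, 9, 51, 57, 48, 41, 5, 53, 27, 16, 7, 19, 28, 17, 36, 3, 3, 36, 17, 28, 19, 7, 16, 27, 53, 5, 41, 48, 57, 51, 9, 49, 25, 21, 22, 15, 26, 35, 29, 4, 45, 46, 12, 20, 1.
The distinct values are {0, 1, 3, 4, 5, 7, 9, 12, 15, 16, 17, 19, 20, 21, 22, 25, 26, 27, 28, 29, 35, 36, 41, 45, 46, 48, 49, 51, 53, 57}; there are 30 of them.

30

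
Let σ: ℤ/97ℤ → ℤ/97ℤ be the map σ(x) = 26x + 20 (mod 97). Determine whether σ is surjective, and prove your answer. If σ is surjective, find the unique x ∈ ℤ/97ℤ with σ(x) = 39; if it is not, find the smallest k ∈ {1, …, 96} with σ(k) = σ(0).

94

Recall: surjectivity means every element of the codomain has a preimage under σ.
Since gcd(26, 97) = 1, 26 is invertible modulo 97. Euclid's algorithm: 97 = 3·26 + 19, 26 = 1·19 + 7, 19 = 2·7 + 5, 7 = 1·5 + 2, 5 = 2·2 + 1; back-substituting gives 1 = 56·26 − 15·97, so 26⁻¹ ≡ 56 (mod 97).
Then y ↦ 56(y − 20) is a two-sided inverse to σ, so every y ∈ ℤ/97ℤ has a preimage.
Hence σ is surjective.
Since σ is surjective, we compute σ⁻¹(39): solve 26x + 20 ≡ 39 (mod 97), i.e. 26x ≡ 19 (mod 97).
Multiplying by 26⁻¹ = 56 gives x ≡ 56·19 = 1064 = 10·97 + 94 ≡ 94 (mod 97).
Check: σ(94) = 26·94 + 20 = 2464 = 25·97 + 39 ≡ 39 (mod 97).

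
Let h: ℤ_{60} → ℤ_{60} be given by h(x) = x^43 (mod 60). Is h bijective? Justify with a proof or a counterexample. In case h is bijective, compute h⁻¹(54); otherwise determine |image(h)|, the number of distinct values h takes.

45

h(0) = 0^43 = 0.
h(30): Repeated squaring mod 60: 30^1 ≡ 30, 30^2 ≡ 30² = 900 ≡ 0, 30^4 ≡ 0² = 0, 30^8 ≡ 0² = 0, 30^16 ≡ 0² = 0, 30^32 ≡ 0² = 0. Since 43 = 32 + 8 + 2 + 1, 30^43 ≡ 0·0·0·30: 0·0 = 0, then 0·0 = 0, then 0·30 = 0. So 30^43 ≡ 0 (mod 60).
So h(0) = h(30) = 0 while 0 ≠ 30, thus h is not injective, hence not bijective.
Since h is not bijective, we determine |image(h)|. Computing x^43 mod 60 for each x (by repeated squaring, reducing mod 60 at every step), the values h(0), h(1), …, h(59) are: 0, 1, 8, 27, 4, 5, 36, 43, 32, 9, 40, 11, 48, 37, 44, 15, 16, 53, 12, 19, 20, 21, 28, 47, 24, 25, 56, 3, 52, 29, 0, 31, 8, 57, 4, 35, 36, 13, 32, 39, 40, 41, 48, 7, 44, 45, 16, 23, 12, 49, 20, 51, 28, 17, 24, 55, 56, 33, 52, 59.
The distinct values are {0, 1, 3, 4, 5, 7, 8, 9, 11, 12, 13, 15, 16, 17, 19, 20, 21, 23, 24, 25, 27, 28, 29, 31, 32, 33, 35, 36, 37, 39, 40, 41, 43, 44, 45, 47, 48, 49, 51, 52, 53, 55, 56, 57, 59}; there are 45 of them.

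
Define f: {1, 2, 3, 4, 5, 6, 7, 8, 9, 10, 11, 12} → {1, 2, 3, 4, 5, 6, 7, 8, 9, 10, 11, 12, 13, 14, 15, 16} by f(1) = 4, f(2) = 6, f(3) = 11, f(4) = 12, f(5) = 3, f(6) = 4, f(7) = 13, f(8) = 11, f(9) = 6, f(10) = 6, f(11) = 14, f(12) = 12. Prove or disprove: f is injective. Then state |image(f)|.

7

f(1) = 4 = f(6) with 1 ≠ 6, so f is not injective.
The image of f is {3, 4, 6, 11, 12, 13, 14}, which has 7 elements.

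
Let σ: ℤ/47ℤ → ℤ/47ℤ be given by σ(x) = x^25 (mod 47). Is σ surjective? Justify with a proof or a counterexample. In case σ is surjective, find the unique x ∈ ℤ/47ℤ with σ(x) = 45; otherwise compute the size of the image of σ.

Since 47 is prime, the nonzero elements of ℤ/47ℤ form a cyclic group of order 46.
As gcd(25, 46) = 1, raising to the 25th power is a bijection on this group: if s^25 ≡ t^25 then (st^{−1})^25 = 1, and the only element of order dividing gcd(25, 46) = 1 is 1, so s = t.
With σ(0) = 0 this makes σ injective on all of ℤ/47ℤ, hence bijective (finite equal-size domain and codomain). In particular σ is surjective.
Since σ is surjective, we find the preimage of 45. The inverse of x ↦ x^25 on (ℤ/47ℤ)^× is x ↦ x^35, because 25·35 = 875 = 19·46 + 1 ≡ 1 (mod 46) and x^{46} = 1 for x ≠ 0 (Fermat). So σ⁻¹(45) = 45^35 mod 47.
Repeated squaring mod 47: 45^1 ≡ 45, 45^2 ≡ 45² = 2025 ≡ 4, 45^4 ≡ 4² = 16, 45^8 ≡ 16² = 256 ≡ 21, 45^16 ≡ 21² = 441 ≡ 18, 45^32 ≡ 18² = 324 ≡ 42. Since 35 = 32 + 2 + 1, 45^35 ≡ 42·4·45: 42·4 = 168 ≡ 27, then 27·45 = 1215 ≡ 40. So 45^35 ≡ 40 (mod 47).
Hence σ⁻¹(45) = 40.

40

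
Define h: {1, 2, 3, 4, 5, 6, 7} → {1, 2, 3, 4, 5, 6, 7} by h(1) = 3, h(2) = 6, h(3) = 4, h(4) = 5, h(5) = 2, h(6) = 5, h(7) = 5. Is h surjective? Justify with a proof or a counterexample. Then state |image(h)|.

5

No element maps to 1, so h is not surjective.
The image of h is {2, 3, 4, 5, 6}, which has 5 elements.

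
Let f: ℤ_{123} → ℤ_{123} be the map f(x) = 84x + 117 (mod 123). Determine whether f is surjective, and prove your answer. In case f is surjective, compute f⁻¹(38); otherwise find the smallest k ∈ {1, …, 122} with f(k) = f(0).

41

Since gcd(84, 123) = 3, we have 84x ≡ 0 (mod 3) for all x, so f(x) ≡ 0 (mod 3).
But 1 ≢ 0 (mod 3), so 1 ∈ ℤ_{123} has no preimage. Therefore f is not surjective.
Since f is not surjective, we find the least positive k with f(k) = f(0): this means 84k ≡ 0 (mod 123), i.e. 123 ∣ 84k. Since gcd(84, 123) = 3, dividing through by 3 this holds exactly when 41 ∣ 28k, and as gcd(28, 41) = 1, exactly when 41 ∣ k.
The smallest positive such k is 41.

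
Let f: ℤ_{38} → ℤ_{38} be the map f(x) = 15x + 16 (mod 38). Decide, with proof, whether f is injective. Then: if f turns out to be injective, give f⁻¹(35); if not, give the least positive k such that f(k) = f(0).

If f(u) = f(v), then 15u ≡ 15v (mod 38). Because gcd(15, 38) = 1, we may cancel 15 to get u ≡ v (mod 38).
So f is injective.
We now compute 15⁻¹ mod 38 explicitly. Euclid's algorithm: 38 = 2·15 + 8, 15 = 1·8 + 7, 8 = 1·7 + 1; back-substituting gives 1 = 33·15 − 13·38, so 15⁻¹ ≡ 33 (mod 38).
Since f is injective, we compute f⁻¹(35): solve 15x + 16 ≡ 35 (mod 38), i.e. 15x ≡ 19 (mod 38).
Multiplying by 15⁻¹ = 33 gives x ≡ 33·19 = 627 = 16·38 + 19 ≡ 19 (mod 38).
Check: f(19) = 15·19 + 16 = 301 = 7·38 + 35 ≡ 35 (mod 38).

19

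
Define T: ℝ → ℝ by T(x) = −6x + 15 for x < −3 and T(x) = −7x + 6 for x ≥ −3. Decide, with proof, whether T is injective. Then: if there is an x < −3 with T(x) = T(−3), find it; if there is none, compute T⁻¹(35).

-10/3

Both pieces are strictly decreasing (slopes −6 and −7), so each is injective on its own interval.
The left piece maps (−∞, −3) onto (33, ∞); the right piece maps [−3, ∞) onto (−∞, 27].
These images are disjoint, so no value is attained by both pieces. Therefore T is injective.
Because the two images are disjoint, no x < −3 has T(x) = T(−3), so we compute T⁻¹(35): 35 lies in (33, ∞), so solve −6x + 15 = 35: x = (35 − 15)/(−6) = −10/3.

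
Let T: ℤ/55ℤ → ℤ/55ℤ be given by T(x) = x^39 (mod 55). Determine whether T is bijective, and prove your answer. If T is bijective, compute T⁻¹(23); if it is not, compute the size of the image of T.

Computing x^39 mod 55 for each x (by repeated squaring, reducing mod 55 at every step), the values T(0), T(1), …, T(54) are: 0, 1, 28, 37, 14, 20, 46, 8, 7, 49, 10, 11, 23, 17, 4, 25, 31, 13, 52, 29, 5, 21, 33, 12, 39, 15, 36, 53, 2, 19, 40, 16, 43, 22, 34, 50, 26, 3, 42, 24, 30, 51, 38, 32, 44, 45, 6, 48, 47, 9, 35, 41, 18, 27, 54.
Every element of ℤ/55ℤ appears exactly once in this list, so T is a bijection, and in particular bijective.
Since T is bijective, we read off the preimage of 23 from the same table: T(12) = 23, so T⁻¹(23) = 12.

12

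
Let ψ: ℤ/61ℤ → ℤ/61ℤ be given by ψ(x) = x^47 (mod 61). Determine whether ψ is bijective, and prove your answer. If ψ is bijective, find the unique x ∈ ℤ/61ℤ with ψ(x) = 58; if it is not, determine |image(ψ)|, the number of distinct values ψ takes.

Since 61 is prime, the nonzero elements of ℤ/61ℤ form a cyclic group of order 60.
As gcd(47, 60) = 1, raising to the 47th power is a bijection on this group: if u^47 ≡ v^47 then (uv^{−1})^47 = 1, and the only element of order dividing gcd(47, 60) = 1 is 1, so u = v.
With ψ(0) = 0 this makes ψ injective on all of ℤ/61ℤ, hence bijective (finite equal-size domain and codomain). In particular ψ is bijective.
Since ψ is bijective, we find the preimage of 58. The inverse of x ↦ x^47 on (ℤ/61ℤ)^× is x ↦ x^23, because 47·23 = 1081 = 18·60 + 1 ≡ 1 (mod 60) and x^{60} = 1 for x ≠ 0 (Fermat). So ψ⁻¹(58) = 58^23 mod 61.
Repeated squaring mod 61: 58^1 ≡ 58, 58^2 ≡ 58² = 3364 ≡ 9, 58^4 ≡ 9² = 81 ≡ 20, 58^8 ≡ 20² = 400 ≡ 34, 58^16 ≡ 34² = 1156 ≡ 58. Since 23 = 16 + 4 + 2 + 1, 58^23 ≡ 58·20·9·58: 58·20 = 1160 ≡ 1, then 1·9 = 9, then 9·58 = 522 ≡ 34. So 58^23 ≡ 34 (mod 61).
Hence ψ⁻¹(58) = 34.

34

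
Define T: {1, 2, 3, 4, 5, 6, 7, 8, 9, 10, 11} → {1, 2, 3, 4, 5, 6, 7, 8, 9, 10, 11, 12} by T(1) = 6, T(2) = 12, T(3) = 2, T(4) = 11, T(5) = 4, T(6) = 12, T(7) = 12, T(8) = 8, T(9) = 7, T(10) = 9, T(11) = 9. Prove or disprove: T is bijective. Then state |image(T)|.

T(2) = 12 = T(6) with 2 ≠ 6, so T is not injective, hence not bijective.
The image of T is {2, 4, 6, 7, 8, 9, 11, 12}, which has 8 elements.

8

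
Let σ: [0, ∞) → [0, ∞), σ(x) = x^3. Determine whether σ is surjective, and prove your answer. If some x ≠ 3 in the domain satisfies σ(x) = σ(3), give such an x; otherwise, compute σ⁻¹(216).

6

For any y ∈ [0, ∞), x = y^{1/3} ∈ [0, ∞) gives σ(x) = y, so σ is surjective.
Since x ↦ x^3 is strictly increasing on [0, ∞), it is injective there, so no x ≠ 3 in the domain has σ(x) = σ(3). We therefore compute σ⁻¹(216) = 216^{1/3} = 6 (indeed 6^3 = 216).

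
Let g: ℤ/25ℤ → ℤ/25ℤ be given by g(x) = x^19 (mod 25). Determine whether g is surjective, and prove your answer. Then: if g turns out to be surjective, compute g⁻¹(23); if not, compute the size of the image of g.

g(0) = 0^19 = 0.
g(5): Repeated squaring mod 25: 5^1 ≡ 5, 5^2 ≡ 5² = 25 ≡ 0, 5^4 ≡ 0² = 0, 5^8 ≡ 0² = 0, 5^16 ≡ 0² = 0. Since 19 = 16 + 2 + 1, 5^19 ≡ 0·0·5: 0·0 = 0, then 0·5 = 0. So 5^19 ≡ 0 (mod 25).
So g(0) = g(5) = 0 while 0 ≠ 5, so g is not injective.
A non-injective map from the 25-element set ℤ/25ℤ to itself takes at most 24 distinct values, so it cannot be surjective. Therefore g is not surjective.
Since g is not surjective, we determine |image(g)|. Computing x^19 mod 25 for each x (by repeated squaring, reducing mod 25 at every step), the values g(0), g(1), …, g(24) are: 0, 1, 13, 17, 19, 0, 21, 18, 22, 14, 0, 16, 23, 2, 9, 0, 11, 3, 7, 4, 0, 6, 8, 12, 24.
The distinct values are {0, 1, 2, 3, 4, 6, 7, 8, 9, 11, 12, 13, 14, 16, 17, 18, 19, 21, 22, 23, 24}; there are 21 of them.

21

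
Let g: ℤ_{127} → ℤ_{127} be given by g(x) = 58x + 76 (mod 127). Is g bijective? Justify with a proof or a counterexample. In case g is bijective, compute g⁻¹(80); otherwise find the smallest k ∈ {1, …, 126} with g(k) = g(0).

If g(s) = g(t), then 58s ≡ 58t (mod 127). Because gcd(58, 127) = 1, we may cancel 58 to get s ≡ t (mod 127).
We now compute 58⁻¹ mod 127 explicitly. Euclid's algorithm: 127 = 2·58 + 11, 58 = 5·11 + 3, 11 = 3·3 + 2, 3 = 1·2 + 1; back-substituting gives 1 = 46·58 − 21·127, so 58⁻¹ ≡ 46 (mod 127).
Then y ↦ 46(y − 76) is a two-sided inverse to g, so every y ∈ ℤ_{127} has a preimage.
Hence g is bijective.
Since g is bijective, we compute g⁻¹(80): solve 58x + 76 ≡ 80 (mod 127), i.e. 58x ≡ 4 (mod 127).
Multiplying by 58⁻¹ = 46 gives x ≡ 46·4 = 184 = 1·127 + 57 ≡ 57 (mod 127).
Check: g(57) = 58·57 + 76 = 3382 = 26·127 + 80 ≡ 80 (mod 127).

57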